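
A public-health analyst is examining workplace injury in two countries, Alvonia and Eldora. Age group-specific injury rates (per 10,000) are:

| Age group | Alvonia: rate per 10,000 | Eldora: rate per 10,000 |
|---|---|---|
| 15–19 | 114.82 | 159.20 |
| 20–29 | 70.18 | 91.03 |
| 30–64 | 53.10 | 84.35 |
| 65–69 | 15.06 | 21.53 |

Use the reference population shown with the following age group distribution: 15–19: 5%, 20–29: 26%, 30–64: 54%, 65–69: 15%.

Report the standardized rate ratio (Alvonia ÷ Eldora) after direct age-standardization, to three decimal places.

Standard weights: 0.05, 0.26, 0.54, 0.15.
Alvonia: 0.0500×114.82 + 0.2600×70.18 + 0.5400×53.10 + 0.1500×15.06 = 54.9208 per 10,000.
Eldora: 0.0500×159.20 + 0.2600×91.03 + 0.5400×84.35 + 0.1500×21.53 = 80.4063 per 10,000.
Ratio = 54.9208 ÷ 80.4063 = 0.68304.

0.683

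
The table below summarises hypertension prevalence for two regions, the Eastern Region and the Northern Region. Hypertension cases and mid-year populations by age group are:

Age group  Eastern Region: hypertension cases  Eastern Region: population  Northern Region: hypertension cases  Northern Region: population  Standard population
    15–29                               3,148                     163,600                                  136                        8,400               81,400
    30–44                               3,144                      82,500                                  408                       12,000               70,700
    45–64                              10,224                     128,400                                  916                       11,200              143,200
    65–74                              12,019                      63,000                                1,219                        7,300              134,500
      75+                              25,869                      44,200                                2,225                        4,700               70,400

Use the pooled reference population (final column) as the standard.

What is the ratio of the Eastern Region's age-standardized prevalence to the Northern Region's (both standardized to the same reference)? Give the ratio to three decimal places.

Age-specific rates per 1,000 for the Eastern Region: 19.242, 38.109, 79.626, 190.778, 585.271.
For the Northern Region: 16.190, 34.000, 81.786, 166.986, 473.404.
Standard total = 500,200; weights = 0.1627, 0.1413, 0.2863, 0.2689, 0.1407.
The Eastern Region: 0.1627×19.242 + 0.1413×38.109 + 0.2863×79.626 + 0.2689×190.778 + 0.1407×585.271 = 164.9856 per 1,000.
The Northern Region: 0.1627×16.190 + 0.1413×34.000 + 0.2863×81.786 + 0.2689×166.986 + 0.1407×473.404 = 142.3845 per 1,000.
Ratio = 164.9856 ÷ 142.3845 = 1.15873.

1.159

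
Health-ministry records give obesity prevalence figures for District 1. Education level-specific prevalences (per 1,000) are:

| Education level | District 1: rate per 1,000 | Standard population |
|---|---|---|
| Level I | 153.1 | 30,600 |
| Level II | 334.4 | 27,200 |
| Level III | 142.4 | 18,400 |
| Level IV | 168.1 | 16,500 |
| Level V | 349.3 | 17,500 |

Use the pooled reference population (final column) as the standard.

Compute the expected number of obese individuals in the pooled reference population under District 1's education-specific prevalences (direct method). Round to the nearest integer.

25287

Expected obese individuals = Σ (standard pop × education-specific rate ÷ 1,000)
= 30,600×153.1/1,000 + 27,200×334.4/1,000 + 18,400×142.4/1,000 + 16,500×168.1/1,000 + 17,500×349.3/1,000
= 4684.86 + 9095.68 + 2620.16 + 2773.65 + 6112.75 = 25287.10.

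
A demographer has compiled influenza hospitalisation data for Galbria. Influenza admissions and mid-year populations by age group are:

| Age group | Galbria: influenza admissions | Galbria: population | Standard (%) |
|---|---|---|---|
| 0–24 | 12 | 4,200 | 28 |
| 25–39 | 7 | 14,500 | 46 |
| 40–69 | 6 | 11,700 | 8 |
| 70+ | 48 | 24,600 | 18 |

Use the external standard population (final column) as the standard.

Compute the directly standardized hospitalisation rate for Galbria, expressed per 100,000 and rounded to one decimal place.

Age-specific rates per 100,000 for Galbria: 285.71, 48.28, 51.28, 195.12.
Standard weights: 0.28, 0.46, 0.08, 0.18.
Standardized rate: 0.2800×285.71 + 0.4600×48.28 + 0.0800×51.28 + 0.1800×195.12 = 141.4314 per 100,000.

141.4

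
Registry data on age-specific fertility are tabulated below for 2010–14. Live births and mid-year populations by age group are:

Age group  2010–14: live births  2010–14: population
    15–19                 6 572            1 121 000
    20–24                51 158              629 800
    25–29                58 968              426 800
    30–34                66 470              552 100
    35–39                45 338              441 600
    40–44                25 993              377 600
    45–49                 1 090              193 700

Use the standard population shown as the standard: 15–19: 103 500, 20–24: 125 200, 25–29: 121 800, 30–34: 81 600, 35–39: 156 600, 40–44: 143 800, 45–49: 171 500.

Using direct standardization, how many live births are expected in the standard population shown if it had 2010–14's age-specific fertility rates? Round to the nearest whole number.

Age-specific rates per 1 000 for 2010–14: 5.863, 81.229, 138.163, 120.395, 102.668, 68.837, 5.627.
Expected live births = Σ (standard pop × age-specific rate ÷ 1 000)
= 103 500×5.863/1 000 + 125 200×81.229/1 000 + 121 800×138.163/1 000 + 81 600×120.395/1 000 + 156 600×102.668/1 000 + 143 800×68.837/1 000 + 171 500×5.627/1 000
= 606.78 + 10169.87 + 16828.26 + 9824.22 + 16077.74 + 9898.82 + 965.07 = 64370.76.

64371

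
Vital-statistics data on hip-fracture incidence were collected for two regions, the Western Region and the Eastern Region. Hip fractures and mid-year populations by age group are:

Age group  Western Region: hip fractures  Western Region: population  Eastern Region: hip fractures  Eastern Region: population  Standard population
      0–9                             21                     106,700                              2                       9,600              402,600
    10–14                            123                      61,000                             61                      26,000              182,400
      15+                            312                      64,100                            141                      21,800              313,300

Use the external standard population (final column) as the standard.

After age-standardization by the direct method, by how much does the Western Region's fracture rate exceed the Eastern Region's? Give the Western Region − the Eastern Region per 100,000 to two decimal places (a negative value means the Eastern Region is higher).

-63.03

Age-specific rates per 100,000 for the Western Region: 19.68, 201.64, 486.74.
For the Eastern Region: 20.83, 234.62, 646.79.
Standard total = 898,300; weights = 0.4482, 0.2031, 0.3488.
The Western Region: 0.4482×19.68 + 0.2031×201.64 + 0.3488×486.74 = 219.5238 per 100,000.
The Eastern Region: 0.4482×20.83 + 0.2031×234.62 + 0.3488×646.79 = 282.5563 per 100,000.
Difference = 219.5238 − 282.5563 = -63.0325.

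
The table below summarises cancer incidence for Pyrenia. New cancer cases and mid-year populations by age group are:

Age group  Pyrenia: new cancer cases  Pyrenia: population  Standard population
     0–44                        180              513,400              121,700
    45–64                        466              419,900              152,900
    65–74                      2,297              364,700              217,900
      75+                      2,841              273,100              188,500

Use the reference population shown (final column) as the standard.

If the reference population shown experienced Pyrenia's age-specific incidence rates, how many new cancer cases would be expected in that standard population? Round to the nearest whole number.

3546

Age-specific rates per 100,000 for Pyrenia: 35.06, 110.98, 629.83, 1040.28.
Expected new cancer cases = Σ (standard pop × age-specific rate ÷ 100,000)
= 121,700×35.06/100,000 + 152,900×110.98/100,000 + 217,900×629.83/100,000 + 188,500×1040.28/100,000
= 42.67 + 169.69 + 1372.41 + 1960.92 = 3545.69.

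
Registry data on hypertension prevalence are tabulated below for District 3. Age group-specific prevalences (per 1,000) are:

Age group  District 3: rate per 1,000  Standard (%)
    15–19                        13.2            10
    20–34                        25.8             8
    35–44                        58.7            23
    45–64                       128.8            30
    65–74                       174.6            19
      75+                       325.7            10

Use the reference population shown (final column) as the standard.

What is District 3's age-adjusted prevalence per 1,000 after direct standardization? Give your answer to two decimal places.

121.27

Standard weights: 0.10, 0.08, 0.23, 0.30, 0.19, 0.10.
Standardized rate: 0.1000×13.2 + 0.0800×25.8 + 0.2300×58.7 + 0.3000×128.8 + 0.1900×174.6 + 0.1000×325.7 = 121.2690 per 1,000.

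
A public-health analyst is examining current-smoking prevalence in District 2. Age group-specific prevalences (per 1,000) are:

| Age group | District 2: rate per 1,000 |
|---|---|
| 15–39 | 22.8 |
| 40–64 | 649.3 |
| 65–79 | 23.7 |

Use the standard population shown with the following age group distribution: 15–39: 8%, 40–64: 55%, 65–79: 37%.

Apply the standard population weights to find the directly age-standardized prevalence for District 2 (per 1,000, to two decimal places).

367.71

Standard weights: 0.08, 0.55, 0.37.
Standardized rate: 0.0800×22.8 + 0.5500×649.3 + 0.3700×23.7 = 367.7080 per 1,000.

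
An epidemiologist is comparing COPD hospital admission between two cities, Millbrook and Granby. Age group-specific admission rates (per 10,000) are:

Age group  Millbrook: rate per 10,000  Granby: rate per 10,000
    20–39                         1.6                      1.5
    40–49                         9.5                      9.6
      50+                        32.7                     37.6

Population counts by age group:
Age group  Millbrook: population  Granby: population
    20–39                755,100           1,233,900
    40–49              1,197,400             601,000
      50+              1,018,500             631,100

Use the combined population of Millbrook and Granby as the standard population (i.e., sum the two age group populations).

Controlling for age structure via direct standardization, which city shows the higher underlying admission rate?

Granby

Combined standard total = 5,437,000; weights = 0.3658, 0.3308, 0.3034.
Millbrook: 0.3658×1.6 + 0.3308×9.5 + 0.3034×32.7 = 13.6489 per 10,000.
Granby: 0.3658×1.5 + 0.3308×9.6 + 0.3034×37.6 = 15.1321 per 10,000.
The crude rates (15.45 vs 12.71) would put Millbrook higher, but that reflects its age composition; once standardized to a common age structure, Granby has the higher underlying rate.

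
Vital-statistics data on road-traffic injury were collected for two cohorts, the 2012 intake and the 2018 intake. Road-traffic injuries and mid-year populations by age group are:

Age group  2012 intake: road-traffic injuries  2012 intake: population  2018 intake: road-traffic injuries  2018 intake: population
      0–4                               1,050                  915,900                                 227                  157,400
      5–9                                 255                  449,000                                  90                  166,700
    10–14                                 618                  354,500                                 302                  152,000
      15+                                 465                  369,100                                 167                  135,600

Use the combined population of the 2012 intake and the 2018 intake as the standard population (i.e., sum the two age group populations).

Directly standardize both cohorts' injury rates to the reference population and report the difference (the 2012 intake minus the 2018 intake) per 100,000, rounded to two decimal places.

-15.16

Age-specific rates per 100,000 for the 2012 intake: 114.64, 56.79, 174.33, 125.98.
For the 2018 intake: 144.22, 53.99, 198.68, 123.16.
Combined standard total = 2,700,200; weights = 0.3975, 0.2280, 0.1876, 0.1869.
The 2012 intake: 0.3975×114.64 + 0.2280×56.79 + 0.1876×174.33 + 0.1869×125.98 = 114.7668 per 100,000.
The 2018 intake: 0.3975×144.22 + 0.2280×53.99 + 0.1876×198.68 + 0.1869×123.16 = 129.9243 per 100,000.
Difference = 114.7668 − 129.9243 = -15.1575.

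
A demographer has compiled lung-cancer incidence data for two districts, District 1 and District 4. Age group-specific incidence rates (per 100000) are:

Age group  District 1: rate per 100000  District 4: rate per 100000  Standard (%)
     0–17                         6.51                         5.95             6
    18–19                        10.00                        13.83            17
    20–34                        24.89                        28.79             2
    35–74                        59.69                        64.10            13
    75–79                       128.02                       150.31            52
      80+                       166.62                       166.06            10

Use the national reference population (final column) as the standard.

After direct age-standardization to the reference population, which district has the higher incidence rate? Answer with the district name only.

District 4

Standard weights: 0.06, 0.17, 0.02, 0.13, 0.52, 0.10.
District 1: 0.0600×6.51 + 0.1700×10.00 + 0.0200×24.89 + 0.1300×59.69 + 0.5200×128.02 + 0.1000×166.62 = 93.5805 per 100000.
District 4: 0.0600×5.95 + 0.1700×13.83 + 0.0200×28.79 + 0.1300×64.10 + 0.5200×150.31 + 0.1000×166.06 = 106.3841 per 100000.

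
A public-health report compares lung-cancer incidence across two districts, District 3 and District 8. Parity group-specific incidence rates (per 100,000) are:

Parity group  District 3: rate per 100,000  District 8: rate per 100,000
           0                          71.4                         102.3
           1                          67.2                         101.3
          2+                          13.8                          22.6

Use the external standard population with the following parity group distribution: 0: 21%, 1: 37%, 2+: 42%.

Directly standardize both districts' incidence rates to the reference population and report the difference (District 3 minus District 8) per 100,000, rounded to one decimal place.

Standard weights: 0.21, 0.37, 0.42.
District 3: 0.2100×71.4 + 0.3700×67.2 + 0.4200×13.8 = 45.6540 per 100,000.
District 8: 0.2100×102.3 + 0.3700×101.3 + 0.4200×22.6 = 68.4560 per 100,000.
Difference = 45.6540 − 68.4560 = -22.8020.

-22.8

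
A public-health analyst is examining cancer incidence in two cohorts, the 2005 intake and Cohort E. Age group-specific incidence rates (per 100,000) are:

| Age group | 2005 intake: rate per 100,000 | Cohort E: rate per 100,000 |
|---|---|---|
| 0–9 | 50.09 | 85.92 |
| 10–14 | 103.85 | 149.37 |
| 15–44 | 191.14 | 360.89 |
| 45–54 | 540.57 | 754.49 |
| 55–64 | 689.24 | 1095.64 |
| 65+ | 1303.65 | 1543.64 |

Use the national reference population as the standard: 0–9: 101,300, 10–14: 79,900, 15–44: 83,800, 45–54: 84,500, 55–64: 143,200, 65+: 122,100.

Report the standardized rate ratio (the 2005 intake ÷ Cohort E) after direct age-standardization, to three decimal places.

0.724

Standard total = 614,800; weights = 0.1648, 0.1300, 0.1363, 0.1374, 0.2329, 0.1986.
The 2005 intake: 0.1648×50.09 + 0.1300×103.85 + 0.1363×191.14 + 0.1374×540.57 + 0.2329×689.24 + 0.1986×1303.65 = 541.5456 per 100,000.
Cohort E: 0.1648×85.92 + 0.1300×149.37 + 0.1363×360.89 + 0.1374×754.49 + 0.2329×1095.64 + 0.1986×1543.64 = 748.2262 per 100,000.
Ratio = 541.5456 ÷ 748.2262 = 0.72377.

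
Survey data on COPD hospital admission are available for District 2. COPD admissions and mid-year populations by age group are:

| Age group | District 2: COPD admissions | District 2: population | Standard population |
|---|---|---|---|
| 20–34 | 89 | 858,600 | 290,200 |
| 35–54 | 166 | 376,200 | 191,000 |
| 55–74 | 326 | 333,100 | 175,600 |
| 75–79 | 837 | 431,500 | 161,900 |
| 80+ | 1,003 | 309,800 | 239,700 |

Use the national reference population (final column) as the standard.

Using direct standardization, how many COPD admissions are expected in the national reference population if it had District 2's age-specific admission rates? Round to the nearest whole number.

Age-specific rates per 10,000 for District 2: 1.04, 4.41, 9.79, 19.40, 32.38.
Expected COPD admissions = Σ (standard pop × age-specific rate ÷ 10,000)
= 290,200×1.04/10,000 + 191,000×4.41/10,000 + 175,600×9.79/10,000 + 161,900×19.40/10,000 + 239,700×32.38/10,000
= 30.08 + 84.28 + 171.86 + 314.04 + 776.05 = 1376.31.

1376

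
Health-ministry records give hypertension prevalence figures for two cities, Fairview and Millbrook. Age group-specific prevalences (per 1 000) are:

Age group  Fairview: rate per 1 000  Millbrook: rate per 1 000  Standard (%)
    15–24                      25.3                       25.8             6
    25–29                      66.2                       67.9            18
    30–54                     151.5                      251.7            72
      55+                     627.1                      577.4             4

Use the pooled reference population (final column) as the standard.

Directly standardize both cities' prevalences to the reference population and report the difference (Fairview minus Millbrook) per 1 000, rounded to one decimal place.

-70.5

Standard weights: 0.06, 0.18, 0.72, 0.04.
Fairview: 0.0600×25.3 + 0.1800×66.2 + 0.7200×151.5 + 0.0400×627.1 = 147.5980 per 1 000.
Millbrook: 0.0600×25.8 + 0.1800×67.9 + 0.7200×251.7 + 0.0400×577.4 = 218.0900 per 1 000.
Difference = 147.5980 − 218.0900 = -70.4920.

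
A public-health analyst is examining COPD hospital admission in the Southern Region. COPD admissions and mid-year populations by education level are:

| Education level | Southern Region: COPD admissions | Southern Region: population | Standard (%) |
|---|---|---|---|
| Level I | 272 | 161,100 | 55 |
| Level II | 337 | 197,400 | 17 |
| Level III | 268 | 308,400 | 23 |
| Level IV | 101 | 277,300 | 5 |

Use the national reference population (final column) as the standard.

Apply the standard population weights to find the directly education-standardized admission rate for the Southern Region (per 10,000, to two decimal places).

14.37

Education-specific rates per 10,000 for the Southern Region: 16.88, 17.07, 8.69, 3.64.
Standard weights: 0.55, 0.17, 0.23, 0.05.
Standardized rate: 0.5500×16.88 + 0.1700×17.07 + 0.2300×8.69 + 0.0500×3.64 = 14.3692 per 10,000.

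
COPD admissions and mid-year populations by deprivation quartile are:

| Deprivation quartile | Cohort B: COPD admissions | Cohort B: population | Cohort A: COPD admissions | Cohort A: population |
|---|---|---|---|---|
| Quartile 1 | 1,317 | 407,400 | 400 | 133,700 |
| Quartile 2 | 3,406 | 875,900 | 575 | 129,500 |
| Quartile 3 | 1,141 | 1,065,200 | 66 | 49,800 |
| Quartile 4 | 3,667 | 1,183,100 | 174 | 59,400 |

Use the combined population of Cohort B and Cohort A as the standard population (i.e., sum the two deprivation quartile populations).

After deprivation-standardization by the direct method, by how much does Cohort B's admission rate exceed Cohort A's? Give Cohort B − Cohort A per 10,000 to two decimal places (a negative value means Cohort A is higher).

-1.27

Deprivation-specific rates per 10,000 for Cohort B: 32.33, 38.89, 10.71, 30.99.
For Cohort A: 29.92, 44.40, 13.25, 29.29.
Combined standard total = 3,904,000; weights = 0.1386, 0.2575, 0.2856, 0.3183.
Cohort B: 0.1386×32.33 + 0.2575×38.89 + 0.2856×10.71 + 0.3183×30.99 = 27.4186 per 10,000.
Cohort A: 0.1386×29.92 + 0.2575×44.40 + 0.2856×13.25 + 0.3183×29.29 = 28.6894 per 10,000.
Difference = 27.4186 − 28.6894 = -1.2708.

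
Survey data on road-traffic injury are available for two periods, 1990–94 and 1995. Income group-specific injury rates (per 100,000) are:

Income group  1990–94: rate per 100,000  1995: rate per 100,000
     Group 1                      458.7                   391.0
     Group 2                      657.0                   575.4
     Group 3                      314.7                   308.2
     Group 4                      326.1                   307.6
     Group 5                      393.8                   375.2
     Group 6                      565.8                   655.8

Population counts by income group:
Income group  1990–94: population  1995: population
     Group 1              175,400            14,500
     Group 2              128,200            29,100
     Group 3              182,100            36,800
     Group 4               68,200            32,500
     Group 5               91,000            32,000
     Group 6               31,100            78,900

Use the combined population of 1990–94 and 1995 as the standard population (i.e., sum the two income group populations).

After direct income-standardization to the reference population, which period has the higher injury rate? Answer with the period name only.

Combined standard total = 899,800; weights = 0.2110, 0.1748, 0.2433, 0.1119, 0.1367, 0.1222.
1990–94: 0.2110×458.7 + 0.1748×657.0 + 0.2433×314.7 + 0.1119×326.1 + 0.1367×393.8 + 0.1222×565.8 = 447.7159 per 100,000.
1995: 0.2110×391.0 + 0.1748×575.4 + 0.2433×308.2 + 0.1119×307.6 + 0.1367×375.2 + 0.1222×655.8 = 423.9711 per 100,000.
The crude rates (440.33 vs 480.35) would put 1995 higher, but that reflects its income composition; once standardized to a common income structure, 1990–94 has the higher underlying rate.

1990–94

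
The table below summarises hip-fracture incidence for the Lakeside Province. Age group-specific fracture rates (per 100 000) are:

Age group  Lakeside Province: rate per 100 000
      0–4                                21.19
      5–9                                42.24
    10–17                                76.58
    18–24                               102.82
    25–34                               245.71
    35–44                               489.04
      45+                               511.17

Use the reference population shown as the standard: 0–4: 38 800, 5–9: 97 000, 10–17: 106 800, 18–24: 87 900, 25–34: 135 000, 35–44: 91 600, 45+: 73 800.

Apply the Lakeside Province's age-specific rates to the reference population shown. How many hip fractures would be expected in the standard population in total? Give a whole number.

1378

Expected hip fractures = Σ (standard pop × age-specific rate ÷ 100 000)
= 38 800×21.19/100 000 + 97 000×42.24/100 000 + 106 800×76.58/100 000 + 87 900×102.82/100 000 + 135 000×245.71/100 000 + 91 600×489.04/100 000 + 73 800×511.17/100 000
= 8.22 + 40.97 + 81.79 + 90.38 + 331.71 + 447.96 + 377.24 = 1378.27.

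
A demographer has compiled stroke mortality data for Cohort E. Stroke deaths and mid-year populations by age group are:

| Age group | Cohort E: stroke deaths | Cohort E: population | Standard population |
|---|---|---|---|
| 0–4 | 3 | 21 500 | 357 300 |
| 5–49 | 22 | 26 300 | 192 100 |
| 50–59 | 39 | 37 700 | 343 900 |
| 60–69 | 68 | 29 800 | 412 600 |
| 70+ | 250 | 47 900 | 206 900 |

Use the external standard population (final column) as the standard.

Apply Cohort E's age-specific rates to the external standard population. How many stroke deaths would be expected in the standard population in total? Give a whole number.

Age-specific rates per 100 000 for Cohort E: 13.95, 83.65, 103.45, 228.19, 521.92.
Expected stroke deaths = Σ (standard pop × age-specific rate ÷ 100 000)
= 357 300×13.95/100 000 + 192 100×83.65/100 000 + 343 900×103.45/100 000 + 412 600×228.19/100 000 + 206 900×521.92/100 000
= 49.86 + 160.69 + 355.76 + 941.50 + 1079.85 = 2587.66.

2588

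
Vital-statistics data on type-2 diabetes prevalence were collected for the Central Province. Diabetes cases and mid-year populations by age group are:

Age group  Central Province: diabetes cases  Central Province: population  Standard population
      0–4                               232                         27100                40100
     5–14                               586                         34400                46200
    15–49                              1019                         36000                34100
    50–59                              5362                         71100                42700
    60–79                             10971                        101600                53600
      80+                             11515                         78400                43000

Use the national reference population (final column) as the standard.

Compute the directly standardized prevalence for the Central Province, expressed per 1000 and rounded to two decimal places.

67.07

Age-specific rates per 1000 for the Central Province: 8.561, 17.035, 28.306, 75.415, 107.982, 146.875.
Standard total = 259700; weights = 0.1544, 0.1779, 0.1313, 0.1644, 0.2064, 0.1656.
Standardized rate: 0.1544×8.561 + 0.1779×17.035 + 0.1313×28.306 + 0.1644×75.415 + 0.2064×107.982 + 0.1656×146.875 = 67.0744 per 1000.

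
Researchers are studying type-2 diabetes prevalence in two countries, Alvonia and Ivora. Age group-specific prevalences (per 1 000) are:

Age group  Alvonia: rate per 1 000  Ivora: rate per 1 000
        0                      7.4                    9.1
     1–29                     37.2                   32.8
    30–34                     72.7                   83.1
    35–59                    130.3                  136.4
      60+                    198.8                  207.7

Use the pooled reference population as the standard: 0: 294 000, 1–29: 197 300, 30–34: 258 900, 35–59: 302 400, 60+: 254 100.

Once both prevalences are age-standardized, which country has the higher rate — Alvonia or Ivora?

Ivora

Standard total = 1 306 700; weights = 0.2250, 0.1510, 0.1981, 0.2314, 0.1945.
Alvonia: 0.2250×7.4 + 0.1510×37.2 + 0.1981×72.7 + 0.2314×130.3 + 0.1945×198.8 = 90.4990 per 1 000.
Ivora: 0.2250×9.1 + 0.1510×32.8 + 0.1981×83.1 + 0.2314×136.4 + 0.1945×207.7 = 95.4200 per 1 000.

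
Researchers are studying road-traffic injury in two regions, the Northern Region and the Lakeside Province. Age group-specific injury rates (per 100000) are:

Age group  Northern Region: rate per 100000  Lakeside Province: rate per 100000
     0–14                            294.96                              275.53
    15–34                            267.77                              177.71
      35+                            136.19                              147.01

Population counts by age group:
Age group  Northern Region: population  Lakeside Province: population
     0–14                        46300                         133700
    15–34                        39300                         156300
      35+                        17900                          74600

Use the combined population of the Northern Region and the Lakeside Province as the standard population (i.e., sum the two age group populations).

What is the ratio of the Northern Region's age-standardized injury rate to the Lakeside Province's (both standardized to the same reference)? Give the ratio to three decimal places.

Combined standard total = 468100; weights = 0.3845, 0.4179, 0.1976.
The Northern Region: 0.3845×294.96 + 0.4179×267.77 + 0.1976×136.19 = 252.2243 per 100000.
The Lakeside Province: 0.3845×275.53 + 0.4179×177.71 + 0.1976×147.01 = 209.2585 per 100000.
Ratio = 252.2243 ÷ 209.2585 = 1.20532.

1.205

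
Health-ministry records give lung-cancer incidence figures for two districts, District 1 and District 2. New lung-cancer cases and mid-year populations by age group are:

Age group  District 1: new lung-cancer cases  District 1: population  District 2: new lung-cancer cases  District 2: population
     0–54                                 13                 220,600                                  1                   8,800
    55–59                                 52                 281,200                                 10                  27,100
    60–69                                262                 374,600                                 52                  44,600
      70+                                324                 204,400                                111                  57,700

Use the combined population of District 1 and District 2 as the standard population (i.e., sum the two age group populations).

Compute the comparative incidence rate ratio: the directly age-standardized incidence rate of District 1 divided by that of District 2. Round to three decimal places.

Age-specific rates per 100,000 for District 1: 5.89, 18.49, 69.94, 158.51.
For District 2: 11.36, 36.90, 116.59, 192.37.
Combined standard total = 1,219,000; weights = 0.1882, 0.2529, 0.3439, 0.2150.
District 1: 0.1882×5.89 + 0.2529×18.49 + 0.3439×69.94 + 0.2150×158.51 = 63.9201 per 100,000.
District 2: 0.1882×11.36 + 0.2529×36.90 + 0.3439×116.59 + 0.2150×192.37 = 92.9285 per 100,000.
Ratio = 63.9201 ÷ 92.9285 = 0.68784.

0.688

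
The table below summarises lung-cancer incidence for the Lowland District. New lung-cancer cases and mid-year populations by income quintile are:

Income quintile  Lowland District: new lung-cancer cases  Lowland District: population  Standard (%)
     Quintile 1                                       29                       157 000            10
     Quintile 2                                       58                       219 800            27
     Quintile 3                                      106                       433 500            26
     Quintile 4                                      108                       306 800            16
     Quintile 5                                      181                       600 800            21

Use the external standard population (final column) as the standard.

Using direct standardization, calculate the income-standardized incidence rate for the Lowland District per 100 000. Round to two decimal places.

27.29

Income-specific rates per 100 000 for the Lowland District: 18.47, 26.39, 24.45, 35.20, 30.13.
Standard weights: 0.10, 0.27, 0.26, 0.16, 0.21.
Standardized rate: 0.1000×18.47 + 0.2700×26.39 + 0.2600×24.45 + 0.1600×35.20 + 0.2100×30.13 = 27.2882 per 100 000.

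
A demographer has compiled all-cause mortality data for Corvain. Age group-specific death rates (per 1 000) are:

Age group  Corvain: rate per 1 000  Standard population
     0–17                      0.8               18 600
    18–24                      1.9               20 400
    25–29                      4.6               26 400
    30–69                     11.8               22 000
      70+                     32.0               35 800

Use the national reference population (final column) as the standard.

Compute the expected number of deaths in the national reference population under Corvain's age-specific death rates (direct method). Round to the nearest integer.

Expected deaths = Σ (standard pop × age-specific rate ÷ 1 000)
= 18 600×0.8/1 000 + 20 400×1.9/1 000 + 26 400×4.6/1 000 + 22 000×11.8/1 000 + 35 800×32.0/1 000
= 14.88 + 38.76 + 121.44 + 259.60 + 1145.60 = 1580.28.

1580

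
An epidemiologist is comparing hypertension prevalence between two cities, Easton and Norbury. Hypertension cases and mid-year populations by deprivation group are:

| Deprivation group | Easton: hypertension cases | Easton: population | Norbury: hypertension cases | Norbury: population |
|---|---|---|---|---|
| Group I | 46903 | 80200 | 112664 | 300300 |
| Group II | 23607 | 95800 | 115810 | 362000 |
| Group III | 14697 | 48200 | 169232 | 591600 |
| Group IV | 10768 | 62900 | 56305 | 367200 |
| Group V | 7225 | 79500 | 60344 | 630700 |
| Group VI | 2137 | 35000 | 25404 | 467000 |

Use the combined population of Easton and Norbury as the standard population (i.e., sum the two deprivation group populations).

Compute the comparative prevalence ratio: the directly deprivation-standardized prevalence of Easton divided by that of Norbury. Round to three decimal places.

Deprivation-specific rates per 1000 for Easton: 584.825, 246.420, 304.917, 171.192, 90.881, 61.057.
For Norbury: 375.171, 319.917, 286.058, 153.336, 95.678, 54.398.
Combined standard total = 3120400; weights = 0.1219, 0.1467, 0.2050, 0.1378, 0.2276, 0.1609.
Easton: 0.1219×584.825 + 0.1467×246.420 + 0.2050×304.917 + 0.1378×171.192 + 0.2276×90.881 + 0.1609×61.057 = 224.0888 per 1000.
Norbury: 0.1219×375.171 + 0.1467×319.917 + 0.2050×286.058 + 0.1378×153.336 + 0.2276×95.678 + 0.1609×54.398 = 202.9993 per 1000.
Ratio = 224.0888 ÷ 202.9993 = 1.10389.

1.104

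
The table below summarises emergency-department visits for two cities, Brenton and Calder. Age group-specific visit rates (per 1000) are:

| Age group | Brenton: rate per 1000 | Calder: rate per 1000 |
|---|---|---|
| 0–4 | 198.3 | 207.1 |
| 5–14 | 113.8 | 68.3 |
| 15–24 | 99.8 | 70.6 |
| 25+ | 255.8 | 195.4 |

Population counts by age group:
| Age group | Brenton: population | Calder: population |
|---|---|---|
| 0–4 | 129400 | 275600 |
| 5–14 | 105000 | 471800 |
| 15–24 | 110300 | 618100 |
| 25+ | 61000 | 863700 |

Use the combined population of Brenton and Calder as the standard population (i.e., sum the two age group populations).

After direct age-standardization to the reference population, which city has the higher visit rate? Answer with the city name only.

Brenton

Combined standard total = 2634900; weights = 0.1537, 0.2189, 0.2764, 0.3509.
Brenton: 0.1537×198.3 + 0.2189×113.8 + 0.2764×99.8 + 0.3509×255.8 = 172.7519 per 1000.
Calder: 0.1537×207.1 + 0.2189×68.3 + 0.2764×70.6 + 0.3509×195.4 = 134.8751 per 1000.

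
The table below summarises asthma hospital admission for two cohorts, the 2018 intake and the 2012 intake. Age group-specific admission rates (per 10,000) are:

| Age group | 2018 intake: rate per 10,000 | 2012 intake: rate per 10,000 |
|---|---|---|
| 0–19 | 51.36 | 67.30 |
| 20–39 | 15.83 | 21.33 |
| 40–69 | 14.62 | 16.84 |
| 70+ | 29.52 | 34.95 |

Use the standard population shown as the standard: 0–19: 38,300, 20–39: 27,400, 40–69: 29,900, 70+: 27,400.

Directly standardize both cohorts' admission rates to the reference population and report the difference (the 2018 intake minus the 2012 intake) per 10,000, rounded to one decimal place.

-7.9

Standard total = 123,000; weights = 0.3114, 0.2228, 0.2431, 0.2228.
The 2018 intake: 0.3114×51.36 + 0.2228×15.83 + 0.2431×14.62 + 0.2228×29.52 = 29.6489 per 10,000.
The 2012 intake: 0.3114×67.30 + 0.2228×21.33 + 0.2431×16.84 + 0.2228×34.95 = 37.5868 per 10,000.
Difference = 29.6489 − 37.5868 = -7.9379.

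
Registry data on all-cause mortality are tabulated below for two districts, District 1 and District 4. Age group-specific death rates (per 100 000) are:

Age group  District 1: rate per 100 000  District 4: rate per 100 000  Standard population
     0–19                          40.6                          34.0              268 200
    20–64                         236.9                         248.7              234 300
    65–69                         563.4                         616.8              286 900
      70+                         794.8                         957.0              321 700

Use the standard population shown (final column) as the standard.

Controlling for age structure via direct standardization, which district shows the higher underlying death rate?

Standard total = 1 111 100; weights = 0.2414, 0.2109, 0.2582, 0.2895.
District 1: 0.2414×40.6 + 0.2109×236.9 + 0.2582×563.4 + 0.2895×794.8 = 435.3534 per 100 000.
District 4: 0.2414×34.0 + 0.2109×248.7 + 0.2582×616.8 + 0.2895×957.0 = 496.9994 per 100 000.

District 4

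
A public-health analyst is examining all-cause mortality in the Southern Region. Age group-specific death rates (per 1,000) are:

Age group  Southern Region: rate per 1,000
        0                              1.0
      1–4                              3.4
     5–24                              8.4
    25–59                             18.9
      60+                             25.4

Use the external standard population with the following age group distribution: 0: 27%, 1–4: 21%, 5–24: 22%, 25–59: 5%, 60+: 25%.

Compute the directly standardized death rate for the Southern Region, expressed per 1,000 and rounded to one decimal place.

Standard weights: 0.27, 0.21, 0.22, 0.05, 0.25.
Standardized rate: 0.2700×1.0 + 0.2100×3.4 + 0.2200×8.4 + 0.0500×18.9 + 0.2500×25.4 = 10.1270 per 1,000.

10.1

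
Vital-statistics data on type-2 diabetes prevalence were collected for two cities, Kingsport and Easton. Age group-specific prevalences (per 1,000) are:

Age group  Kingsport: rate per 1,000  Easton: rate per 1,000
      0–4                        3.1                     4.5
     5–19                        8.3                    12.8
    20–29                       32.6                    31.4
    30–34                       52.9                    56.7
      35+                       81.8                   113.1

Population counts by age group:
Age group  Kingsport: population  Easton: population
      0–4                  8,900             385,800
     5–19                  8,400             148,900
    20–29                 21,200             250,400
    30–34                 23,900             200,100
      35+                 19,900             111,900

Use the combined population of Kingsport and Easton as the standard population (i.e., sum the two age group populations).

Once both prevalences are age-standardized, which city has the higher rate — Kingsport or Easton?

Easton

Combined standard total = 1,179,400; weights = 0.3347, 0.1334, 0.2303, 0.1899, 0.1118.
Kingsport: 0.3347×3.1 + 0.1334×8.3 + 0.2303×32.6 + 0.1899×52.9 + 0.1118×81.8 = 28.8402 per 1,000.
Easton: 0.3347×4.5 + 0.1334×12.8 + 0.2303×31.4 + 0.1899×56.7 + 0.1118×113.1 = 33.8521 per 1,000.
The crude rates (44.72 vs 32.36) would put Kingsport higher, but that reflects its age composition; once standardized to a common age structure, Easton has the higher underlying rate.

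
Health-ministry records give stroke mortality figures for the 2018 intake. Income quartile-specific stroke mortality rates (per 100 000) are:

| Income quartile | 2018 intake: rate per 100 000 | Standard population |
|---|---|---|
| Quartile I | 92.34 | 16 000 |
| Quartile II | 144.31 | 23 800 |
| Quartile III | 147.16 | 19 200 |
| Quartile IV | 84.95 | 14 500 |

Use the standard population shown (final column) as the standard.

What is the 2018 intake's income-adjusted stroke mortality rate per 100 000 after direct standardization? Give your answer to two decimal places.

Standard total = 73 500; weights = 0.2177, 0.3238, 0.2612, 0.1973.
Standardized rate: 0.2177×92.34 + 0.3238×144.31 + 0.2612×147.16 + 0.1973×84.95 = 122.0308 per 100 000.

122.03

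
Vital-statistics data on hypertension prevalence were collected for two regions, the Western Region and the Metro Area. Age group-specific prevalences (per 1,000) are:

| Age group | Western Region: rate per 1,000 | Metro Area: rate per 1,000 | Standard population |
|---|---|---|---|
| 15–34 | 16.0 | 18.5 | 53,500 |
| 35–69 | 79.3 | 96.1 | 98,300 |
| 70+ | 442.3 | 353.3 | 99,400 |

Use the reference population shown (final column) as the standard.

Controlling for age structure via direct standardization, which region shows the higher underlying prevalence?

Western Region

Standard total = 251,200; weights = 0.2130, 0.3913, 0.3957.
The Western Region: 0.2130×16.0 + 0.3913×79.3 + 0.3957×442.3 = 209.4578 per 1,000.
The Metro Area: 0.2130×18.5 + 0.3913×96.1 + 0.3957×353.3 = 181.3471 per 1,000.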